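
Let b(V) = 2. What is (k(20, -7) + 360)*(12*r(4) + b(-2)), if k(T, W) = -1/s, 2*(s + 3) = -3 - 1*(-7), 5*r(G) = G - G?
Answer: 722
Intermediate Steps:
r(G) = 0 (r(G) = (G - G)/5 = (1/5)*0 = 0)
s = -1 (s = -3 + (-3 - 1*(-7))/2 = -3 + (-3 + 7)/2 = -3 + (1/2)*4 = -3 + 2 = -1)
k(T, W) = 1 (k(T, W) = -1/(-1) = -1*(-1) = 1)
(k(20, -7) + 360)*(12*r(4) + b(-2)) = (1 + 360)*(12*0 + 2) = 361*(0 + 2) = 361*2 = 722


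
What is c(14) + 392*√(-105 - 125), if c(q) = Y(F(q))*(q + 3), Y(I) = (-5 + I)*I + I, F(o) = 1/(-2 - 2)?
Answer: 289/16 + 392*I*√230 ≈ 18.063 + 5945.0*I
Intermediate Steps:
F(o) = -¼ (F(o) = 1/(-4) = -¼)
Y(I) = I + I*(-5 + I) (Y(I) = I*(-5 + I) + I = I + I*(-5 + I))
c(q) = 51/16 + 17*q/16 (c(q) = (-(-4 - ¼)/4)*(q + 3) = (-¼*(-17/4))*(3 + q) = 17*(3 + q)/16 = 51/16 + 17*q/16)
c(14) + 392*√(-105 - 125) = (51/16 + (17/16)*14) + 392*√(-105 - 125) = (51/16 + 119/8) + 392*√(-230) = 289/16 + 392*(I*√230) = 289/16 + 392*I*√230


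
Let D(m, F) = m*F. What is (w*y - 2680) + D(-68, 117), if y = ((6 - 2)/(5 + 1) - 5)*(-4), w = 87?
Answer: -9128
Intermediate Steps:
D(m, F) = F*m
y = 52/3 (y = (4/6 - 5)*(-4) = (4*(1/6) - 5)*(-4) = (2/3 - 5)*(-4) = -13/3*(-4) = 52/3 ≈ 17.333)
(w*y - 2680) + D(-68, 117) = (87*(52/3) - 2680) + 117*(-68) = (1508 - 2680) - 7956 = -1172 - 7956 = -9128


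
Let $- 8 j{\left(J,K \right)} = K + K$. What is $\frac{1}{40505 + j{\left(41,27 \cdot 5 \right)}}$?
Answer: $\frac{4}{161885} \approx 2.4709 \cdot 10^{-5}$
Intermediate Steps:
$j{\left(J,K \right)} = - \frac{K}{4}$ ($j{\left(J,K \right)} = - \frac{K + K}{8} = - \frac{2 K}{8} = - \frac{K}{4}$)
$\frac{1}{40505 + j{\left(41,27 \cdot 5 \right)}} = \frac{1}{40505 - \frac{27 \cdot 5}{4}} = \frac{1}{40505 - \frac{135}{4}} = \frac{1}{\frac{161885}{4}} = \frac{4}{161885}$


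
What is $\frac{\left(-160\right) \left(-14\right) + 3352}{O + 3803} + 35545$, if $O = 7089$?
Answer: $\frac{96790433}{2723} \approx 35546.0$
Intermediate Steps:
$\frac{\left(-160\right) \left(-14\right) + 3352}{O + 3803} + 35545 = \frac{\left(-160\right) \left(-14\right) + 3352}{7089 + 3803} + 35545 = \frac{2240 + 3352}{10892} + 35545 = 5592 \cdot \frac{1}{10892} + 35545 = \frac{1398}{2723} + 35545 = \frac{96790433}{2723}$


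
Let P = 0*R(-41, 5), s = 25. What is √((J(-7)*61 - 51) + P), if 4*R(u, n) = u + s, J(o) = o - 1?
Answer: 7*I*√11 ≈ 23.216*I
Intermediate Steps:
J(o) = -1 + o
R(u, n) = 25/4 + u/4 (R(u, n) = (u + 25)/4 = (25 + u)/4 = 25/4 + u/4)
P = 0 (P = 0*(25/4 + (¼)*(-41)) = 0*(25/4 - 41/4) = 0*(-4) = 0)
√((J(-7)*61 - 51) + P) = √(((-1 - 7)*61 - 51) + 0) = √((-8*61 - 51) + 0) = √((-488 - 51) + 0) = √(-539 + 0) = √(-539) = 7*I*√11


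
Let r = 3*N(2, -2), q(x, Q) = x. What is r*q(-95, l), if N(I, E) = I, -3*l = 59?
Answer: -570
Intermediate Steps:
l = -59/3 (l = -1/3*59 = -59/3 ≈ -19.667)
r = 6 (r = 3*2 = 6)
r*q(-95, l) = 6*(-95) = -570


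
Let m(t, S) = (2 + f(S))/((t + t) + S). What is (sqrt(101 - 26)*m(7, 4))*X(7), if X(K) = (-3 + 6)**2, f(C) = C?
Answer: 15*sqrt(3) ≈ 25.981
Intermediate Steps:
X(K) = 9 (X(K) = 3**2 = 9)
m(t, S) = (2 + S)/(S + 2*t) (m(t, S) = (2 + S)/((t + t) + S) = (2 + S)/(2*t + S) = (2 + S)/(S + 2*t))
(sqrt(101 - 26)*m(7, 4))*X(7) = (sqrt(101 - 26)*((2 + 4)/(4 + 2*7)))*9 = (sqrt(75)*(6/(4 + 14)))*9 = ((5*sqrt(3))*(6/18))*9 = ((5*sqrt(3))*((1/18)*6))*9 = ((5*sqrt(3))*(1/3))*9 = (5*sqrt(3)/3)*9 = 15*sqrt(3)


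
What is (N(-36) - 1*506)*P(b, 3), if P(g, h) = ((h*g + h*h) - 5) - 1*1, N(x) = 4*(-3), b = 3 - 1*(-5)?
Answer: -13986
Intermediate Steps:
b = 8 (b = 3 + 5 = 8)
N(x) = -12
P(g, h) = -6 + h**2 + g*h (P(g, h) = ((g*h + h**2) - 5) - 1 = ((h**2 + g*h) - 5) - 1 = (-5 + h**2 + g*h) - 1 = -6 + h**2 + g*h)
(N(-36) - 1*506)*P(b, 3) = (-12 - 1*506)*(-6 + 3**2 + 8*3) = (-12 - 506)*(-6 + 9 + 24) = -518*27 = -13986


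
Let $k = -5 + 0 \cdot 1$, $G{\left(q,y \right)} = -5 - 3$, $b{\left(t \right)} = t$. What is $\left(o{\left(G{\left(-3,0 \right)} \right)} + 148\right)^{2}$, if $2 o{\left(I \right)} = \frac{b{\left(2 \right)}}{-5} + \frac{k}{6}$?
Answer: $\frac{78198649}{3600} \approx 21722.0$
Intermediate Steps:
$G{\left(q,y \right)} = -8$ ($G{\left(q,y \right)} = -5 - 3 = -8$)
$k = -5$ ($k = -5 + 0 = -5$)
$o{\left(I \right)} = - \frac{37}{60}$ ($o{\left(I \right)} = \frac{\frac{2}{-5} - \frac{5}{6}}{2} = \frac{2 \left(- \frac{1}{5}\right) - \frac{5}{6}}{2} = \frac{- \frac{2}{5} - \frac{5}{6}}{2} = \frac{1}{2} \left(- \frac{37}{30}\right) = - \frac{37}{60}$)
$\left(o{\left(G{\left(-3,0 \right)} \right)} + 148\right)^{2} = \left(- \frac{37}{60} + 148\right)^{2} = \left(\frac{8843}{60}\right)^{2} = \frac{78198649}{3600}$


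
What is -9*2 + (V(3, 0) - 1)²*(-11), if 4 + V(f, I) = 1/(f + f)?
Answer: -9899/36 ≈ -274.97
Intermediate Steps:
V(f, I) = -4 + 1/(2*f) (V(f, I) = -4 + 1/(f + f) = -4 + 1/(2*f))
-9*2 + (V(3, 0) - 1)²*(-11) = -9*2 + ((-4 + (½)/3) - 1)²*(-11) = -18 + ((-4 + (½)*(⅓)) - 1)²*(-11) = -18 + ((-4 + ⅙) - 1)²*(-11) = -18 + (-23/6 - 1)²*(-11) = -18 + (-29/6)²*(-11) = -18 + (841/36)*(-11) = -18 - 9251/36 = -9899/36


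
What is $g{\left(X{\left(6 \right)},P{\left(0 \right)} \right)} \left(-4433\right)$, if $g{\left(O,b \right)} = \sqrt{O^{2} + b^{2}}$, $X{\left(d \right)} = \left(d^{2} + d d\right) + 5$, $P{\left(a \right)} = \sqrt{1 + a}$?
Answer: $- 4433 \sqrt{5930} \approx -3.4137 \cdot 10^{5}$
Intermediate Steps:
$X{\left(d \right)} = 5 + 2 d^{2}$ ($X{\left(d \right)} = \left(d^{2} + d^{2}\right) + 5 = 2 d^{2} + 5 = 5 + 2 d^{2}$)
$g{\left(X{\left(6 \right)},P{\left(0 \right)} \right)} \left(-4433\right) = \sqrt{\left(5 + 2 \cdot 6^{2}\right)^{2} + \left(\sqrt{1 + 0}\right)^{2}} \left(-4433\right) = \sqrt{\left(5 + 2 \cdot 36\right)^{2} + \left(\sqrt{1}\right)^{2}} \left(-4433\right) = \sqrt{\left(5 + 72\right)^{2} + 1^{2}} \left(-4433\right) = \sqrt{77^{2} + 1} \left(-4433\right) = \sqrt{5929 + 1} \left(-4433\right) = \sqrt{5930} \left(-4433\right) = - 4433 \sqrt{5930}$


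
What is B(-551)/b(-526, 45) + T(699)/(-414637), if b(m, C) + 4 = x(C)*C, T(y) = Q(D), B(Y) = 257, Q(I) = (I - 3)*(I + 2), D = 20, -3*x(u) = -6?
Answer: 106529545/35658782 ≈ 2.9875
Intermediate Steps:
x(u) = 2 (x(u) = -⅓*(-6) = 2)
Q(I) = (-3 + I)*(2 + I)
T(y) = 374 (T(y) = -6 + 20² - 1*20 = -6 + 400 - 20 = 374)
b(m, C) = -4 + 2*C
B(-551)/b(-526, 45) + T(699)/(-414637) = 257/(-4 + 2*45) + 374/(-414637) = 257/(-4 + 90) + 374*(-1/414637) = 257/86 - 374/414637 = 106529545/35658782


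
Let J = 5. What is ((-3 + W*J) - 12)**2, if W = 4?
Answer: 25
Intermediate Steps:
((-3 + W*J) - 12)**2 = ((-3 + 4*5) - 12)**2 = ((-3 + 20) - 12)**2 = (17 - 12)**2 = 5**2 = 25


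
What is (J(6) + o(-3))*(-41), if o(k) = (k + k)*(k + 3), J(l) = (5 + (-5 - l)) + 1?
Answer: 205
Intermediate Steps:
J(l) = 1 - l (J(l) = -l + 1 = 1 - l)
o(k) = 2*k*(3 + k) (o(k) = (2*k)*(3 + k) = 2*k*(3 + k))
(J(6) + o(-3))*(-41) = ((1 - 1*6) + 2*(-3)*(3 - 3))*(-41) = ((1 - 6) + 2*(-3)*0)*(-41) = (-5 + 0)*(-41) = -5*(-41) = 205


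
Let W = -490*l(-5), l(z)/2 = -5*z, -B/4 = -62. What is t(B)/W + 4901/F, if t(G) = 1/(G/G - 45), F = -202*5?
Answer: -528327699/108878000 ≈ -4.8525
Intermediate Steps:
B = 248 (B = -4*(-62) = 248)
l(z) = -10*z (l(z) = 2*(-5*z) = -10*z)
F = -1010
W = -24500 (W = -(-4900)*(-5) = -490*50 = -24500)
t(G) = -1/44 (t(G) = 1/(1 - 45) = 1/(-44) = -1/44)
t(B)/W + 4901/F = -1/44/(-24500) + 4901/(-1010) = -1/44*(-1/24500) + 4901*(-1/1010) = 1/1078000 - 4901/1010 = -528327699/108878000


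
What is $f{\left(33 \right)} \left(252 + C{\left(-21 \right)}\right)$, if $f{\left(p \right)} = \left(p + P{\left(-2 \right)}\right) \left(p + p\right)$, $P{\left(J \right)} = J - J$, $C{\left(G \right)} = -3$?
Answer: $542322$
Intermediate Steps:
$P{\left(J \right)} = 0$
$f{\left(p \right)} = 2 p^{2}$ ($f{\left(p \right)} = \left(p + 0\right) \left(p + p\right) = p 2 p = 2 p^{2}$)
$f{\left(33 \right)} \left(252 + C{\left(-21 \right)}\right) = 2 \cdot 33^{2} \left(252 - 3\right) = 2 \cdot 1089 \cdot 249 = 2178 \cdot 249 = 542322$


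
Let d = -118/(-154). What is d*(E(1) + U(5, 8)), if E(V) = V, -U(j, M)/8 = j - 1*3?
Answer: -885/77 ≈ -11.493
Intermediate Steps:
U(j, M) = 24 - 8*j (U(j, M) = -8*(j - 1*3) = -8*(j - 3) = -8*(-3 + j) = 24 - 8*j)
d = 59/77 (d = -118*(-1/154) = 59/77 ≈ 0.76623)
d*(E(1) + U(5, 8)) = 59*(1 + (24 - 8*5))/77 = 59*(1 + (24 - 40))/77 = 59*(1 - 16)/77 = (59/77)*(-15) = -885/77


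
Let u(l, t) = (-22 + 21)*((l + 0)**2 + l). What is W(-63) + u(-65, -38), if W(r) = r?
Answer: -4223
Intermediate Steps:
u(l, t) = -l - l**2 (u(l, t) = -(l**2 + l) = -(l + l**2) = -l - l**2)
W(-63) + u(-65, -38) = -63 - 1*(-65)*(1 - 65) = -63 - 1*(-65)*(-64) = -63 - 4160 = -4223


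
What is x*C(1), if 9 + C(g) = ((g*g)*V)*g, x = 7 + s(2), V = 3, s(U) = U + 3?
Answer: -72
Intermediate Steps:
s(U) = 3 + U
x = 12 (x = 7 + (3 + 2) = 7 + 5 = 12)
C(g) = -9 + 3*g³ (C(g) = -9 + ((g*g)*3)*g = -9 + (g²*3)*g = -9 + (3*g²)*g = -9 + 3*g³)
x*C(1) = 12*(-9 + 3*1³) = 12*(-9 + 3*1) = 12*(-9 + 3) = 12*(-6) = -72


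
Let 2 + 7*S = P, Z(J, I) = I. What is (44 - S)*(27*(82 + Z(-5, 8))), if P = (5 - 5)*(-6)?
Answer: 753300/7 ≈ 1.0761e+5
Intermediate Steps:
P = 0 (P = 0*(-6) = 0)
S = -2/7 (S = -2/7 + (1/7)*0 = -2/7 + 0 = -2/7 ≈ -0.28571)
(44 - S)*(27*(82 + Z(-5, 8))) = (44 - 1*(-2/7))*(27*(82 + 8)) = (44 + 2/7)*(27*90) = (310/7)*2430 = 753300/7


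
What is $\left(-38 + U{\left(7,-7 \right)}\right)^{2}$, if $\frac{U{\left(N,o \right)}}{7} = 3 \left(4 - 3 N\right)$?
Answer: $156025$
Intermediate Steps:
$U{\left(N,o \right)} = 84 - 63 N$ ($U{\left(N,o \right)} = 7 \cdot 3 \left(4 - 3 N\right) = 7 \left(12 - 9 N\right) = 84 - 63 N$)
$\left(-38 + U{\left(7,-7 \right)}\right)^{2} = \left(-38 + \left(84 - 441\right)\right)^{2} = \left(-38 - 357\right)^{2} = \left(-395\right)^{2} = 156025$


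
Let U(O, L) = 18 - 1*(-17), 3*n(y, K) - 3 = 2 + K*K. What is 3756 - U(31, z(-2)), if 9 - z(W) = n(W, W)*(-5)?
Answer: 3721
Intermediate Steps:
n(y, K) = 5/3 + K²/3 (n(y, K) = 1 + (2 + K*K)/3 = 1 + (2 + K²)/3 = 1 + (⅔ + K²/3) = 5/3 + K²/3)
z(W) = 52/3 + 5*W²/3 (z(W) = 9 - (5/3 + W²/3)*(-5) = 9 - (-25/3 - 5*W²/3) = 9 + (25/3 + 5*W²/3) = 52/3 + 5*W²/3)
U(O, L) = 35 (U(O, L) = 18 + 17 = 35)
3756 - U(31, z(-2)) = 3756 - 1*35 = 3756 - 35 = 3721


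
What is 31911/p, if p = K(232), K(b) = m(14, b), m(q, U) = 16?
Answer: 31911/16 ≈ 1994.4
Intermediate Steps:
K(b) = 16
p = 16
31911/p = 31911/16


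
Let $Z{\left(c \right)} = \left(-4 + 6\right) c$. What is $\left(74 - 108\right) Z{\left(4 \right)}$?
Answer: $-272$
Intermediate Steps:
$Z{\left(c \right)} = 2 c$
$\left(74 - 108\right) Z{\left(4 \right)} = \left(74 - 108\right) 2 \cdot 4 = \left(-34\right) 8 = -272$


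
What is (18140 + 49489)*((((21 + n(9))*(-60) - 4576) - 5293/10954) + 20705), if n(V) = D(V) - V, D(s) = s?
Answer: 11014717173057/10954 ≈ 1.0055e+9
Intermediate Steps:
n(V) = 0 (n(V) = V - V = 0)
(18140 + 49489)*((((21 + n(9))*(-60) - 4576) - 5293/10954) + 20705) = (18140 + 49489)*((((21 + 0)*(-60) - 4576) - 5293/10954) + 20705) = 67629*(((21*(-60) - 4576) - 5293*1/10954) + 20705) = 67629*(((-1260 - 4576) - 5293/10954) + 20705) = 67629*((-5836 - 5293/10954) + 20705) = 67629*(-63932837/10954 + 20705) = 67629*(162869733/10954) = 11014717173057/10954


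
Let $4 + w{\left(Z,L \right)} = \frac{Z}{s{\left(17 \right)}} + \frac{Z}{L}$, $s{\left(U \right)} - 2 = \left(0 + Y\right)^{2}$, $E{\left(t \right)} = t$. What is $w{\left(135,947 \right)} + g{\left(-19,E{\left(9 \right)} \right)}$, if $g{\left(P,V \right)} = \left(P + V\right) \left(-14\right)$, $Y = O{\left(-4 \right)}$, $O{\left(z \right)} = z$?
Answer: $\frac{272059}{1894} \approx 143.64$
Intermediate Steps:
$Y = -4$
$g{\left(P,V \right)} = - 14 P - 14 V$
$s{\left(U \right)} = 18$ ($s{\left(U \right)} = 2 + \left(0 - 4\right)^{2} = 2 + \left(-4\right)^{2} = 2 + 16 = 18$)
$w{\left(Z,L \right)} = -4 + \frac{Z}{18} + \frac{Z}{L}$ ($w{\left(Z,L \right)} = -4 + \left(\frac{Z}{18} + \frac{Z}{L}\right) = -4 + \frac{Z}{18} + \frac{Z}{L}$)
$w{\left(135,947 \right)} + g{\left(-19,E{\left(9 \right)} \right)} = \left(-4 + \frac{1}{18} \cdot 135 + \frac{135}{947}\right) - -140 = \left(-4 + \frac{15}{2} + 135 \cdot \frac{1}{947}\right) + \left(266 - 126\right) = \left(-4 + \frac{15}{2} + \frac{135}{947}\right) + 140 = \frac{6899}{1894} + 140 = \frac{272059}{1894}$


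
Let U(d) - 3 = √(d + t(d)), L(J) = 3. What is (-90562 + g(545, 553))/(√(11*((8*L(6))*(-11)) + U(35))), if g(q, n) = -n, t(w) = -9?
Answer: 91115*I/√(2901 - √26) ≈ 1693.2*I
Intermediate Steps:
U(d) = 3 + √(-9 + d) (U(d) = 3 + √(d - 9) = 3 + √(-9 + d))
(-90562 + g(545, 553))/(√(11*((8*L(6))*(-11)) + U(35))) = (-90562 - 1*553)/(√(11*((8*3)*(-11)) + (3 + √(-9 + 35)))) = (-90562 - 553)/(√(11*(24*(-11)) + (3 + √26))) = -91115/√(11*(-264) + (3 + √26)) = -91115/√(-2904 + (3 + √26)) = -91115/√(-2901 + √26)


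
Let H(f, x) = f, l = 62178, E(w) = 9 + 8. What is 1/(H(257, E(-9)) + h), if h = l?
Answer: 1/62435 ≈ 1.6017e-5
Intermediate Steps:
E(w) = 17
h = 62178
1/(H(257, E(-9)) + h) = 1/(257 + 62178) = 1/62435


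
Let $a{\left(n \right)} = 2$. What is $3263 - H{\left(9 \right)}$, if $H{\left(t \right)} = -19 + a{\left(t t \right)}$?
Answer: $3280$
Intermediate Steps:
$H{\left(t \right)} = -17$ ($H{\left(t \right)} = -19 + 2 = -17$)
$3263 - H{\left(9 \right)} = 3263 - -17 = 3263 + 17 = 3280$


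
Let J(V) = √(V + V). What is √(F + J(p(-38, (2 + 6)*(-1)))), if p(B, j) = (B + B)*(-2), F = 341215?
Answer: √(341215 + 4*√19) ≈ 584.15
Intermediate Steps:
p(B, j) = -4*B (p(B, j) = (2*B)*(-2) = -4*B)
J(V) = √2*√V (J(V) = √(2*V) = √2*√V)
√(F + J(p(-38, (2 + 6)*(-1)))) = √(341215 + √2*√(-4*(-38))) = √(341215 + √2*√152) = √(341215 + √2*(2*√38)) = √(341215 + 4*√19)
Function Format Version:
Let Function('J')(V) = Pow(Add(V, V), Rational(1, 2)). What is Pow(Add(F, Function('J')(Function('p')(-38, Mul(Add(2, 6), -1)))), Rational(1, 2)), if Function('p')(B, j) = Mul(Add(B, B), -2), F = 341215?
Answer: Pow(Add(341215, Mul(4, Pow(19, Rational(1, 2)))), Rational(1, 2)) ≈ 584.15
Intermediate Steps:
Function('p')(B, j) = Mul(-4, B) (Function('p')(B, j) = Mul(Mul(2, B), -2) = Mul(-4, B))
Function('J')(V) = Mul(Pow(2, Rational(1, 2)), Pow(V, Rational(1, 2))) (Function('J')(V) = Pow(Mul(2, V), Rational(1, 2)) = Mul(Pow(2, Rational(1, 2)), Pow(V, Rational(1, 2))))
Pow(Add(F, Function('J')(Function('p')(-38, Mul(Add(2, 6), -1)))), Rational(1, 2)) = Pow(Add(341215, Mul(Pow(2, Rational(1, 2)), Pow(Mul(-4, -38), Rational(1, 2)))), Rational(1, 2)) = Pow(Add(341215, Mul(Pow(2, Rational(1, 2)), Pow(152, Rational(1, 2)))), Rational(1, 2)) = Pow(Add(341215, Mul(Pow(2, Rational(1, 2)), Mul(2, Pow(38, Rational(1, 2))))), Rational(1, 2)) = Pow(Add(341215, Mul(4, Pow(19, Rational(1, 2)))), Rational(1, 2))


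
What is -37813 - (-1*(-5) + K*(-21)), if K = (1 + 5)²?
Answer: -37062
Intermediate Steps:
K = 36 (K = 6² = 36)
-37813 - (-1*(-5) + K*(-21)) = -37813 - (-1*(-5) + 36*(-21)) = -37813 - (5 - 756) = -37813 - 1*(-751) = -37813 + 751 = -37062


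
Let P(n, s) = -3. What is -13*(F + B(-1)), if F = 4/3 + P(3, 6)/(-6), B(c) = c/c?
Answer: -221/6 ≈ -36.833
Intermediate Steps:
B(c) = 1
F = 11/6 (F = 4/3 - 3/(-6) = 4*(1/3) - 3*(-1/6) = 4/3 + 1/2 = 11/6 ≈ 1.8333)
-13*(F + B(-1)) = -13*(11/6 + 1) = -13*17/6 = -221/6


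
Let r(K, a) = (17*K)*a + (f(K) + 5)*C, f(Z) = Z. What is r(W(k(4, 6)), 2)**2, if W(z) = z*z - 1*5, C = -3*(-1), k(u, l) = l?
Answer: 1350244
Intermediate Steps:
C = 3
W(z) = -5 + z**2 (W(z) = z**2 - 5 = -5 + z**2)
r(K, a) = 15 + 3*K + 17*K*a (r(K, a) = (17*K)*a + (K + 5)*3 = 17*K*a + (5 + K)*3 = 17*K*a + (15 + 3*K) = 15 + 3*K + 17*K*a)
r(W(k(4, 6)), 2)**2 = (15 + 3*(-5 + 6**2) + 17*(-5 + 6**2)*2)**2 = (15 + 3*(-5 + 36) + 17*(-5 + 36)*2)**2 = (15 + 3*31 + 17*31*2)**2 = (15 + 93 + 1054)**2 = 1162**2 = 1350244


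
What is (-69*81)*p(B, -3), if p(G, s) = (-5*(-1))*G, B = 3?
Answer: -83835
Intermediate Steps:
p(G, s) = 5*G
(-69*81)*p(B, -3) = (-69*81)*(5*3) = -5589*15 = -83835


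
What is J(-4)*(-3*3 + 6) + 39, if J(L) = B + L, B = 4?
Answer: 39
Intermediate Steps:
J(L) = 4 + L
J(-4)*(-3*3 + 6) + 39 = (4 - 4)*(-3*3 + 6) + 39 = 0*(-9 + 6) + 39 = 0*(-3) + 39 = 0 + 39 = 39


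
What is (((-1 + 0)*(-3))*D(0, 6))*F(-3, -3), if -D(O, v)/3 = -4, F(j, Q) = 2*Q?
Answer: -216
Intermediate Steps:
D(O, v) = 12 (D(O, v) = -3*(-4) = 12)
(((-1 + 0)*(-3))*D(0, 6))*F(-3, -3) = (((-1 + 0)*(-3))*12)*(2*(-3)) = (-1*(-3)*12)*(-6) = (3*12)*(-6) = 36*(-6) = -216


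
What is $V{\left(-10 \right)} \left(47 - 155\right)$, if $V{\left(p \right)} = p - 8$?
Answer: $1944$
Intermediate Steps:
$V{\left(p \right)} = -8 + p$
$V{\left(-10 \right)} \left(47 - 155\right) = \left(-8 - 10\right) \left(47 - 155\right) = \left(-18\right) \left(-108\right) = 1944$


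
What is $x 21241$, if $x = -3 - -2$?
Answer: $-21241$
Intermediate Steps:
$x = -1$ ($x = -3 + 2 = -1$)
$x 21241 = \left(-1\right) 21241 = -21241$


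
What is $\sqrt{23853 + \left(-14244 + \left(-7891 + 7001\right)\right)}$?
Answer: $\sqrt{8719} \approx 93.376$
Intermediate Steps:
$\sqrt{23853 + \left(-14244 + \left(-7891 + 7001\right)\right)} = \sqrt{23853 - 15134} = \sqrt{8719}$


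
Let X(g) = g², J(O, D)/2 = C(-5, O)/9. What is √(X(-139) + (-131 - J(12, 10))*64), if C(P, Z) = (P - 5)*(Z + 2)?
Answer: √116353/3 ≈ 113.70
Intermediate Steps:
C(P, Z) = (-5 + P)*(2 + Z)
J(O, D) = -40/9 - 20*O/9 (J(O, D) = 2*((-10 - 5*O + 2*(-5) - 5*O)/9) = 2*((-10 - 5*O - 10 - 5*O)*(⅑)) = 2*((-20 - 10*O)*(⅑)) = 2*(-20/9 - 10*O/9) = -40/9 - 20*O/9)
√(X(-139) + (-131 - J(12, 10))*64) = √((-139)² + (-131 - (-40/9 - 20/9*12))*64) = √(19321 + (-131 - (-40/9 - 80/3))*64) = √(19321 + (-131 - 1*(-280/9))*64) = √(19321 + (-131 + 280/9)*64) = √(19321 - 899/9*64) = √(19321 - 57536/9) = √(116353/9) = √116353/3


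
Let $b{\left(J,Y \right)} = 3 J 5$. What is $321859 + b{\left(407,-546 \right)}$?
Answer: $327964$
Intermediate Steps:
$b{\left(J,Y \right)} = 15 J$
$321859 + b{\left(407,-546 \right)} = 321859 + 15 \cdot 407 = 321859 + 6105 = 327964$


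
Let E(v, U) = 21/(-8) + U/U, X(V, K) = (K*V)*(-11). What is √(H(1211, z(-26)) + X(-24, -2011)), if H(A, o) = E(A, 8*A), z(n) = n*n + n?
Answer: I*√8494490/4 ≈ 728.63*I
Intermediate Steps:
z(n) = n + n² (z(n) = n² + n = n + n²)
X(V, K) = -11*K*V
E(v, U) = -13/8 (E(v, U) = 21*(-⅛) + 1 = -21/8 + 1 = -13/8)
H(A, o) = -13/8
√(H(1211, z(-26)) + X(-24, -2011)) = √(-13/8 - 11*(-2011)*(-24)) = √(-13/8 - 530904) = √(-4247245/8) = I*√8494490/4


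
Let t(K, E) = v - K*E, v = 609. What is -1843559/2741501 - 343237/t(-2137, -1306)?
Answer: -4203122065230/7649645879813 ≈ -0.54945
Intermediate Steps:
t(K, E) = 609 - E*K (t(K, E) = 609 - K*E = 609 - E*K)
-1843559/2741501 - 343237/t(-2137, -1306) = -1843559/2741501 - 343237/(609 - 1*(-1306)*(-2137)) = -1843559*1/2741501 - 343237/(609 - 2790922) = -1843559/2741501 - 343237/(-2790313) = -1843559/2741501 - 343237*(-1/2790313) = -1843559/2741501 + 343237/2790313 = -4203122065230/7649645879813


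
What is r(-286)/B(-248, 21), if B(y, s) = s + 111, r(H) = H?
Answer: -13/6 ≈ -2.1667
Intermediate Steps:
B(y, s) = 111 + s
r(-286)/B(-248, 21) = -286/(111 + 21) = -286/132 = -286*1/132 = -13/6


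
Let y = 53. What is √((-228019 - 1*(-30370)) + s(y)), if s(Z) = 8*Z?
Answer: 35*I*√161 ≈ 444.1*I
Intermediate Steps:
√((-228019 - 1*(-30370)) + s(y)) = √((-228019 - 1*(-30370)) + 8*53) = √((-228019 + 30370) + 424) = √(-197649 + 424) = √(-197225) = 35*I*√161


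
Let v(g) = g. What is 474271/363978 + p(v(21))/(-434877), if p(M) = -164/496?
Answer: 4262493180301/3271236987924 ≈ 1.3030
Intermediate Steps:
p(M) = -41/124 (p(M) = -164*1/496 = -41/124)
474271/363978 + p(v(21))/(-434877) = 474271/363978 - 41/124/(-434877) = 474271*(1/363978) - 41/124*(-1/434877) = 474271/363978 + 41/53924748 = 4262493180301/3271236987924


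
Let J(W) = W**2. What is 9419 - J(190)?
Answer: -26681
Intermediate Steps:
9419 - J(190) = 9419 - 1*190**2 = 9419 - 1*36100 = 9419 - 36100 = -26681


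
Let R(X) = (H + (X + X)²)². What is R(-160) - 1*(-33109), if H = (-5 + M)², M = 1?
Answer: 10489070165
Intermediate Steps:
H = 16 (H = (-5 + 1)² = (-4)² = 16)
R(X) = (16 + 4*X²)² (R(X) = (16 + (X + X)²)² = (16 + (2*X)²)² = (16 + 4*X²)²)
R(-160) - 1*(-33109) = 16*(4 + (-160)²)² - 1*(-33109) = 16*(4 + 25600)² + 33109 = 16*25604² + 33109 = 16*655564816 + 33109 = 10489037056 + 33109 = 10489070165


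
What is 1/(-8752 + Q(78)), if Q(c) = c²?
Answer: -1/2668 ≈ -0.00037481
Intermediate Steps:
1/(-8752 + Q(78)) = 1/(-8752 + 78²) = 1/(-8752 + 6084) = 1/(-2668) = -1/2668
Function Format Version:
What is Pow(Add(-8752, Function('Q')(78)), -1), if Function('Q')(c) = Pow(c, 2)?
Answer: Rational(-1, 2668) ≈ -0.00037481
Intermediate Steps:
Pow(Add(-8752, Function('Q')(78)), -1) = Pow(Add(-8752, Pow(78, 2)), -1) = Pow(Add(-8752, 6084), -1) = Pow(-2668, -1) = Rational(-1, 2668)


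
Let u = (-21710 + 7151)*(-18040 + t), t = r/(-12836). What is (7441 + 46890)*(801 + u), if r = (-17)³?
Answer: 183162935966339799/12836 ≈ 1.4269e+13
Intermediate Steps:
r = -4913
t = 4913/12836 (t = -4913/(-12836) = -4913*(-1/12836) = 4913/12836 ≈ 0.38275)
u = 3371231476593/12836 (u = (-21710 + 7151)*(-18040 + 4913/12836) = -14559*(-231556527/12836) = 3371231476593/12836 ≈ 2.6264e+8)
(7441 + 46890)*(801 + u) = (7441 + 46890)*(801 + 3371231476593/12836) = 54331*(3371241758229/12836) = 183162935966339799/12836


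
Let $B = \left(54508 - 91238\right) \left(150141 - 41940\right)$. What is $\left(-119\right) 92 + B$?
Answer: $-3974233678$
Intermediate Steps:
$B = -3974222730$ ($B = - 36730 \left(150141 - 41940\right) = \left(-36730\right) 108201 = -3974222730$)
$\left(-119\right) 92 + B = \left(-119\right) 92 - 3974222730 = -10948 - 3974222730 = -3974233678$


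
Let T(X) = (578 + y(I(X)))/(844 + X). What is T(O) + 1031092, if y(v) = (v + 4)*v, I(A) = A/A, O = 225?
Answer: 1102237931/1069 ≈ 1.0311e+6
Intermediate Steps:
I(A) = 1
y(v) = v*(4 + v) (y(v) = (4 + v)*v = v*(4 + v))
T(X) = 583/(844 + X) (T(X) = (578 + 1*(4 + 1))/(844 + X) = (578 + 1*5)/(844 + X) = (578 + 5)/(844 + X) = 583/(844 + X))
T(O) + 1031092 = 583/(844 + 225) + 1031092 = 583/1069 + 1031092 = 1102237931/1069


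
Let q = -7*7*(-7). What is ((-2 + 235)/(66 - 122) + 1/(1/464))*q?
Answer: 1261799/8 ≈ 1.5773e+5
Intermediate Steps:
q = 343 (q = -49*(-7) = 343)
((-2 + 235)/(66 - 122) + 1/(1/464))*q = ((-2 + 235)/(66 - 122) + 1/(1/464))*343 = (233/(-56) + 1/(1/464))*343 = (233*(-1/56) + 464)*343 = (-233/56 + 464)*343 = (25751/56)*343 = 1261799/8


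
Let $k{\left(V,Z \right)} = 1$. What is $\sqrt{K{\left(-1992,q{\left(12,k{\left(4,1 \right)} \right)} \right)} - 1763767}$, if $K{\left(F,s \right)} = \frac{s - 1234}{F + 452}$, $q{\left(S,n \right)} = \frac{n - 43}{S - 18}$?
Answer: $\frac{i \sqrt{1045736981905}}{770} \approx 1328.1 i$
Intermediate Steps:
$q{\left(S,n \right)} = \frac{-43 + n}{-18 + S}$
$K{\left(F,s \right)} = \frac{-1234 + s}{452 + F}$
$\sqrt{K{\left(-1992,q{\left(12,k{\left(4,1 \right)} \right)} \right)} - 1763767} = \sqrt{\frac{-1234 + \frac{-43 + 1}{-18 + 12}}{452 - 1992} - 1763767} = \sqrt{\frac{-1234 + \frac{1}{-6} \left(-42\right)}{-1540} - 1763767} = \sqrt{- \frac{-1234 - -7}{1540} - 1763767} = \sqrt{- \frac{-1234 + 7}{1540} - 1763767} = \sqrt{\left(- \frac{1}{1540}\right) \left(-1227\right) - 1763767} = \sqrt{\frac{1227}{1540} - 1763767} = \sqrt{- \frac{2716199953}{1540}} = \frac{i \sqrt{1045736981905}}{770}$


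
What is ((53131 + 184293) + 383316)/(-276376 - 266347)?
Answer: -620740/542723 ≈ -1.1438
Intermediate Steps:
((53131 + 184293) + 383316)/(-276376 - 266347) = (237424 + 383316)/(-542723) = 620740*(-1/542723) = -620740/542723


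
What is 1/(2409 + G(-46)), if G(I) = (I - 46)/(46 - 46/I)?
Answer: 47/113131 ≈ 0.00041545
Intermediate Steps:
G(I) = (-46 + I)/(46 - 46/I)
1/(2409 + G(-46)) = 1/(2409 + (1/46)*(-46)*(-46 - 46)/(-1 - 46)) = 1/(2409 + (1/46)*(-46)*(-92)/(-47)) = 1/(2409 + (1/46)*(-46)*(-1/47)*(-92)) = 1/(2409 - 92/47) = 1/(113131/47) = 47/113131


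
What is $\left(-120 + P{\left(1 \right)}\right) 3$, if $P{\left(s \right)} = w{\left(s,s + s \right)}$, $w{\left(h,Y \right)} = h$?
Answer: $-357$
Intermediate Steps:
$P{\left(s \right)} = s$
$\left(-120 + P{\left(1 \right)}\right) 3 = \left(-120 + 1\right) 3 = \left(-119\right) 3 = -357$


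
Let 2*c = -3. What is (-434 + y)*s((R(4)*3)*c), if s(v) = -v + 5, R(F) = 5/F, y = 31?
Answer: -34255/8 ≈ -4281.9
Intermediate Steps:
c = -3/2 (c = (½)*(-3) = -3/2 ≈ -1.5000)
s(v) = 5 - v
(-434 + y)*s((R(4)*3)*c) = (-434 + 31)*(5 - (5/4)*3*(-3)/2) = -403*(5 - (5*(¼))*3*(-3)/2) = -403*(5 - (5/4)*3*(-3)/2) = -403*(5 - 15*(-3)/(4*2)) = -403*(5 - 1*(-45/8)) = -403*(5 + 45/8) = -403*85/8 = -34255/8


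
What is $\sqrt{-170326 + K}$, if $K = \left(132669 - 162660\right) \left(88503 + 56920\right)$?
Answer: $i \sqrt{4361551519} \approx 66042.0 i$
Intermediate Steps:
$K = -4361381193$ ($K = \left(-29991\right) 145423 = -4361381193$)
$\sqrt{-170326 + K} = \sqrt{-170326 - 4361381193} = \sqrt{-4361551519} = i \sqrt{4361551519}$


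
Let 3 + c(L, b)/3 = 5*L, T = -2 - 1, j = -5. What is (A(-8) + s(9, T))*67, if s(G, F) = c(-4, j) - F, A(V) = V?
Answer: -4958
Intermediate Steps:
T = -3
c(L, b) = -9 + 15*L (c(L, b) = -9 + 3*(5*L) = -9 + 15*L)
s(G, F) = -69 - F (s(G, F) = (-9 + 15*(-4)) - F = (-9 - 60) - F = -69 - F)
(A(-8) + s(9, T))*67 = (-8 + (-69 - 1*(-3)))*67 = (-8 + (-69 + 3))*67 = (-8 - 66)*67 = -74*67 = -4958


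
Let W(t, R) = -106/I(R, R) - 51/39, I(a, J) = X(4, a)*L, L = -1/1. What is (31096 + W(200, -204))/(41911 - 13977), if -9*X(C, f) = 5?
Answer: 2008753/1815710 ≈ 1.1063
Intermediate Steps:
X(C, f) = -5/9 (X(C, f) = -⅑*5 = -5/9)
L = -1 (L = -1*1 = -1)
I(a, J) = 5/9 (I(a, J) = -5/9*(-1) = 5/9)
W(t, R) = -12487/65 (W(t, R) = -106/5/9 - 51/39 = -106*9/5 - 51*1/39 = -954/5 - 17/13 = -12487/65)
(31096 + W(200, -204))/(41911 - 13977) = (31096 - 12487/65)/(41911 - 13977) = (2008753/65)/27934 = (2008753/65)*(1/27934) = 2008753/1815710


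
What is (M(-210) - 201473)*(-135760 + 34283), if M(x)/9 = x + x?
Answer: 20828458681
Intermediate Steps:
M(x) = 18*x (M(x) = 9*(x + x) = 9*(2*x) = 18*x)
(M(-210) - 201473)*(-135760 + 34283) = (18*(-210) - 201473)*(-135760 + 34283) = (-3780 - 201473)*(-101477) = -205253*(-101477) = 20828458681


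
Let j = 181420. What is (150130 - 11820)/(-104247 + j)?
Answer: 138310/77173 ≈ 1.7922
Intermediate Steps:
(150130 - 11820)/(-104247 + j) = (150130 - 11820)/(-104247 + 181420) = 138310/77173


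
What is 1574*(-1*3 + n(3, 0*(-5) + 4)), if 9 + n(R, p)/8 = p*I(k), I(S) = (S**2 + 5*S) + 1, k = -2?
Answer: -369890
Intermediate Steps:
I(S) = 1 + S**2 + 5*S
n(R, p) = -72 - 40*p (n(R, p) = -72 + 8*(p*(1 + (-2)**2 + 5*(-2))) = -72 + 8*(p*(1 + 4 - 10)) = -72 + 8*(p*(-5)) = -72 + 8*(-5*p) = -72 - 40*p)
1574*(-1*3 + n(3, 0*(-5) + 4)) = 1574*(-1*3 + (-72 - 40*(0*(-5) + 4))) = 1574*(-3 + (-72 - 40*(0 + 4))) = 1574*(-3 + (-72 - 40*4)) = 1574*(-3 + (-72 - 160)) = 1574*(-3 - 232) = 1574*(-235) = -369890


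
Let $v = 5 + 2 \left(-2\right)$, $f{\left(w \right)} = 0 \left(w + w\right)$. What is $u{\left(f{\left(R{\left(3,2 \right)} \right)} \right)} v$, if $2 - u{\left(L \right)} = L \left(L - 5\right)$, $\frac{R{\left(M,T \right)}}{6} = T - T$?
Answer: $2$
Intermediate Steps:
$R{\left(M,T \right)} = 0$ ($R{\left(M,T \right)} = 6 \left(T - T\right) = 6 \cdot 0 = 0$)
$f{\left(w \right)} = 0$ ($f{\left(w \right)} = 0 \cdot 2 w = 0$)
$v = 1$ ($v = 5 - 4 = 1$)
$u{\left(L \right)} = 2 - L \left(-5 + L\right)$ ($u{\left(L \right)} = 2 - L \left(L - 5\right) = 2 - L \left(-5 + L\right)$)
$u{\left(f{\left(R{\left(3,2 \right)} \right)} \right)} v = \left(2 - 0^{2} + 5 \cdot 0\right) 1 = \left(2 - 0 + 0\right) 1 = \left(2 + 0 + 0\right) 1 = 2 \cdot 1 = 2$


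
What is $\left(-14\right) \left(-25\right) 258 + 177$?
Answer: $90477$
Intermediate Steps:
$\left(-14\right) \left(-25\right) 258 + 177 = 350 \cdot 258 + 177 = 90300 + 177 = 90477$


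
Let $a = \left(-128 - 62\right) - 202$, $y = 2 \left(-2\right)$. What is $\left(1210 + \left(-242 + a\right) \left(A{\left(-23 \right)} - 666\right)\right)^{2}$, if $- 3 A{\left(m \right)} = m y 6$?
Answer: $291718812100$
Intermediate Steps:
$y = -4$
$a = -392$ ($a = -190 - 202 = -392$)
$A{\left(m \right)} = 8 m$ ($A{\left(m \right)} = - \frac{m \left(-4\right) 6}{3} = - \frac{- 4 m 6}{3} = - \frac{\left(-24\right) m}{3} = 8 m$)
$\left(1210 + \left(-242 + a\right) \left(A{\left(-23 \right)} - 666\right)\right)^{2} = \left(1210 + \left(-242 - 392\right) \left(8 \left(-23\right) - 666\right)\right)^{2} = \left(1210 - 634 \left(-184 - 666\right)\right)^{2} = \left(1210 - -538900\right)^{2} = \left(1210 + 538900\right)^{2} = 540110^{2} = 291718812100$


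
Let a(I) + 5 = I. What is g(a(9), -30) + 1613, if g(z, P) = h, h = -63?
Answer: 1550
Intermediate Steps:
a(I) = -5 + I
g(z, P) = -63
g(a(9), -30) + 1613 = -63 + 1613 = 1550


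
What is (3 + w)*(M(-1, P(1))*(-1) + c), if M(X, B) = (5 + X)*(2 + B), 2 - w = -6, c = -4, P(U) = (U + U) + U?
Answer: -264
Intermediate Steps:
P(U) = 3*U (P(U) = 2*U + U = 3*U)
w = 8 (w = 2 - 1*(-6) = 2 + 6 = 8)
M(X, B) = (2 + B)*(5 + X)
(3 + w)*(M(-1, P(1))*(-1) + c) = (3 + 8)*((10 + 2*(-1) + 5*(3*1) + (3*1)*(-1))*(-1) - 4) = 11*((10 - 2 + 5*3 + 3*(-1))*(-1) - 4) = 11*((10 - 2 + 15 - 3)*(-1) - 4) = 11*(20*(-1) - 4) = 11*(-20 - 4) = 11*(-24) = -264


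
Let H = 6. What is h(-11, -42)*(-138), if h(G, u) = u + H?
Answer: 4968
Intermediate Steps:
h(G, u) = 6 + u (h(G, u) = u + 6 = 6 + u)
h(-11, -42)*(-138) = (6 - 42)*(-138) = -36*(-138) = 4968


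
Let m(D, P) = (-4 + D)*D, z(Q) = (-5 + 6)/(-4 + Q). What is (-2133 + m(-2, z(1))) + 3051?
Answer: 930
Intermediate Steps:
z(Q) = 1/(-4 + Q)
m(D, P) = D*(-4 + D)
(-2133 + m(-2, z(1))) + 3051 = (-2133 - 2*(-4 - 2)) + 3051 = (-2133 - 2*(-6)) + 3051 = (-2133 + 12) + 3051 = -2121 + 3051 = 930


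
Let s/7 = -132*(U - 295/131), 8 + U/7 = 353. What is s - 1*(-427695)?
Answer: -236020635/131 ≈ -1.8017e+6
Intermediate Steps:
U = 2415 (U = -56 + 7*353 = -56 + 2471 = 2415)
s = -292048680/131 (s = 7*(-132*(2415 - 295/131)) = 7*(-132*316070/131) = 7*(-41721240/131) = -292048680/131 ≈ -2.2294e+6)
s - 1*(-427695) = -292048680/131 - 1*(-427695) = -292048680/131 + 427695 = -236020635/131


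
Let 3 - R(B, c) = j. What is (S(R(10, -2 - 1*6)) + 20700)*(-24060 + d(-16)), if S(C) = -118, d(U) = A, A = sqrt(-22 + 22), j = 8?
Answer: -495202920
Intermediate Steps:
A = 0 (A = sqrt(0) = 0)
d(U) = 0
R(B, c) = -5 (R(B, c) = 3 - 1*8 = 3 - 8 = -5)
(S(R(10, -2 - 1*6)) + 20700)*(-24060 + d(-16)) = (-118 + 20700)*(-24060 + 0) = 20582*(-24060) = -495202920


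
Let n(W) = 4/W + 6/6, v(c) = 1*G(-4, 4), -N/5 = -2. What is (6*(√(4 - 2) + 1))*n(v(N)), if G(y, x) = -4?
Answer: 0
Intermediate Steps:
N = 10 (N = -5*(-2) = 10)
v(c) = -4 (v(c) = 1*(-4) = -4)
n(W) = 1 + 4/W (n(W) = 4/W + 6*(⅙) = 4/W + 1 = 1 + 4/W)
(6*(√(4 - 2) + 1))*n(v(N)) = (6*(√(4 - 2) + 1))*((4 - 4)/(-4)) = (6*(√2 + 1))*(-¼*0) = (6*(1 + √2))*0 = (6 + 6*√2)*0 = 0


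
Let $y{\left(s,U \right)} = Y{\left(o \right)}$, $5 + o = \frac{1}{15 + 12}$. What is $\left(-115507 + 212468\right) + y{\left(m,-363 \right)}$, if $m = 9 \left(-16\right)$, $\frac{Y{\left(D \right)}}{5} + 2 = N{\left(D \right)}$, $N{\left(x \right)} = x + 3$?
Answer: $\frac{2617412}{27} \approx 96941.0$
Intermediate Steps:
$N{\left(x \right)} = 3 + x$
$o = - \frac{134}{27}$ ($o = -5 + \frac{1}{15 + 12} = -5 + \frac{1}{27} = - \frac{134}{27} \approx -4.963$)
$Y{\left(D \right)} = 5 + 5 D$ ($Y{\left(D \right)} = -10 + 5 \left(3 + D\right) = -10 + \left(15 + 5 D\right) = 5 + 5 D$)
$m = -144$
$y{\left(s,U \right)} = - \frac{535}{27}$ ($y{\left(s,U \right)} = 5 + 5 \left(- \frac{134}{27}\right) = 5 - \frac{670}{27} = - \frac{535}{27}$)
$\left(-115507 + 212468\right) + y{\left(m,-363 \right)} = \left(-115507 + 212468\right) - \frac{535}{27} = 96961 - \frac{535}{27} = \frac{2617412}{27}$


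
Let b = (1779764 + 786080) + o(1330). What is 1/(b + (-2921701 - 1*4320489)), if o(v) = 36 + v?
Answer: -1/4674980 ≈ -2.1390e-7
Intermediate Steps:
b = 2567210 (b = (1779764 + 786080) + (36 + 1330) = 2565844 + 1366 = 2567210)
1/(b + (-2921701 - 1*4320489)) = 1/(2567210 + (-2921701 - 1*4320489)) = 1/(2567210 + (-2921701 - 4320489)) = 1/(2567210 - 7242190) = 1/(-4674980) = -1/4674980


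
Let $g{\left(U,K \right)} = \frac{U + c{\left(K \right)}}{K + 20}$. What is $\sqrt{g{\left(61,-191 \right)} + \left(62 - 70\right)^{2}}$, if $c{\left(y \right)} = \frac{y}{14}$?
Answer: $\frac{\sqrt{40579098}}{798} \approx 7.9827$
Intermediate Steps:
$c{\left(y \right)} = \frac{y}{14}$ ($c{\left(y \right)} = y \frac{1}{14} = \frac{y}{14}$)
$g{\left(U,K \right)} = \frac{U + \frac{K}{14}}{20 + K}$ ($g{\left(U,K \right)} = \frac{U + \frac{K}{14}}{K + 20} = \frac{U + \frac{K}{14}}{20 + K}$)
$\sqrt{g{\left(61,-191 \right)} + \left(62 - 70\right)^{2}} = \sqrt{\frac{61 + \frac{1}{14} \left(-191\right)}{20 - 191} + \left(62 - 70\right)^{2}} = \sqrt{\frac{61 - \frac{191}{14}}{-171} + \left(-8\right)^{2}} = \sqrt{\left(- \frac{1}{171}\right) \frac{663}{14} + 64} = \sqrt{- \frac{221}{798} + 64} = \sqrt{\frac{50851}{798}} = \frac{\sqrt{40579098}}{798}$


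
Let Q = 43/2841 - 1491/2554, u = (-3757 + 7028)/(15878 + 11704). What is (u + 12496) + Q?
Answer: 208397262218872/16677718329 ≈ 12496.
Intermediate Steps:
u = 3271/27582 ≈ 0.11859
Q = -4126109/7255914 (Q = 43*(1/2841) - 1491*1/2554 = 43/2841 - 1491/2554 = -4126109/7255914 ≈ -0.56866)
(u + 12496) + Q = (3271/27582 + 12496) - 4126109/7255914 = 344667943/27582 - 4126109/7255914 = 208397262218872/16677718329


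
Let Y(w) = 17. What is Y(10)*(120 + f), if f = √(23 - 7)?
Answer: 2108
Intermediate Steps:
f = 4 (f = √16 = 4)
Y(10)*(120 + f) = 17*(120 + 4) = 17*124 = 2108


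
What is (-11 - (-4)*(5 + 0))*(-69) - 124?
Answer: -745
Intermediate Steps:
(-11 - (-4)*(5 + 0))*(-69) - 124 = (-11 - (-4)*5)*(-69) - 124 = (-11 - 1*(-20))*(-69) - 124 = (-11 + 20)*(-69) - 124 = 9*(-69) - 124 = -621 - 124 = -745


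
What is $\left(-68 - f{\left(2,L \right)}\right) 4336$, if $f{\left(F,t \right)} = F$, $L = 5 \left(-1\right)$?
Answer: $-303520$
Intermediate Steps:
$L = -5$
$\left(-68 - f{\left(2,L \right)}\right) 4336 = \left(-68 - 2\right) 4336 = \left(-70\right) 4336 = -303520$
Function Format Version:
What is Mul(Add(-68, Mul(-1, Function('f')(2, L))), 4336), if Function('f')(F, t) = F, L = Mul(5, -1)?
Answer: -303520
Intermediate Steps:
L = -5
Mul(Add(-68, Mul(-1, Function('f')(2, L))), 4336) = Mul(Add(-68, Mul(-1, 2)), 4336) = Mul(Add(-68, -2), 4336) = Mul(-70, 4336) = -303520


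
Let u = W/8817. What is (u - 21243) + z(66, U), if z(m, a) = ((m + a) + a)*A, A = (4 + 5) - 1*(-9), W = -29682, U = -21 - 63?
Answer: -67839075/2939 ≈ -23082.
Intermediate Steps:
U = -84
A = 18 (A = 9 + 9 = 18)
z(m, a) = 18*m + 36*a (z(m, a) = ((m + a) + a)*18 = ((a + m) + a)*18 = (m + 2*a)*18 = 18*m + 36*a)
u = -9894/2939 (u = -29682/8817 = -29682*1/8817 = -9894/2939 ≈ -3.3665)
(u - 21243) + z(66, U) = (-9894/2939 - 21243) + (18*66 + 36*(-84)) = -62443071/2939 + (1188 - 3024) = -62443071/2939 - 1836 = -67839075/2939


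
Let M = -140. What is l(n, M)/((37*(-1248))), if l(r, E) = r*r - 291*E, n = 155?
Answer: -64765/46176 ≈ -1.4026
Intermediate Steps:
l(r, E) = r² - 291*E
l(n, M)/((37*(-1248))) = (155² - 291*(-140))/((37*(-1248))) = (24025 + 40740)/(-46176) = 64765*(-1/46176) = -64765/46176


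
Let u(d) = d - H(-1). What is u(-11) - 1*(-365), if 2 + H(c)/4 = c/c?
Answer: 358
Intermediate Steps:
H(c) = -4 (H(c) = -8 + 4*(c/c) = -8 + 4*1 = -8 + 4 = -4)
u(d) = 4 + d (u(d) = d - 1*(-4) = d + 4 = 4 + d)
u(-11) - 1*(-365) = (4 - 11) - 1*(-365) = -7 + 365 = 358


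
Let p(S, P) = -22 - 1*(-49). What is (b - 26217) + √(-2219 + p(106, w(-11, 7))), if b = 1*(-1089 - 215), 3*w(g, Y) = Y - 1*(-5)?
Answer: -27521 + 4*I*√137 ≈ -27521.0 + 46.819*I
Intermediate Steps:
w(g, Y) = 5/3 + Y/3 (w(g, Y) = (Y - 1*(-5))/3 = (Y + 5)/3 = (5 + Y)/3 = 5/3 + Y/3)
p(S, P) = 27 (p(S, P) = -22 + 49 = 27)
b = -1304 (b = 1*(-1304) = -1304)
(b - 26217) + √(-2219 + p(106, w(-11, 7))) = (-1304 - 26217) + √(-2219 + 27) = -27521 + √(-2192) = -27521 + 4*I*√137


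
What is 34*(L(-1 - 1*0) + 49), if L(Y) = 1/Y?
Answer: 1632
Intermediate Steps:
34*(L(-1 - 1*0) + 49) = 34*(1/(-1 - 1*0) + 49) = 34*(1/(-1 + 0) + 49) = 34*(1/(-1) + 49) = 34*(-1 + 49) = 34*48 = 1632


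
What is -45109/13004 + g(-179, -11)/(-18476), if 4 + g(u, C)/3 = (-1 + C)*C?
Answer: -209606855/60065476 ≈ -3.4896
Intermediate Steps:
g(u, C) = -12 + 3*C*(-1 + C) (g(u, C) = -12 + 3*((-1 + C)*C) = -12 + 3*(C*(-1 + C)) = -12 + 3*C*(-1 + C))
-45109/13004 + g(-179, -11)/(-18476) = -45109/13004 + (-12 - 3*(-11) + 3*(-11)²)/(-18476) = -45109*1/13004 + (-12 + 33 + 3*121)*(-1/18476) = -45109/13004 + (-12 + 33 + 363)*(-1/18476) = -45109/13004 + 384*(-1/18476) = -45109/13004 - 96/4619 = -209606855/60065476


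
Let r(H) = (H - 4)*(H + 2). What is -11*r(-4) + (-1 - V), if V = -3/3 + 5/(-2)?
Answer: -347/2 ≈ -173.50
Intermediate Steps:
V = -7/2 (V = -3*⅓ + 5*(-½) = -1 - 5/2 = -7/2 ≈ -3.5000)
r(H) = (-4 + H)*(2 + H)
-11*r(-4) + (-1 - V) = -11*(-8 + (-4)² - 2*(-4)) + (-1 - 1*(-7/2)) = -11*(-8 + 16 + 8) + (-1 + 7/2) = -11*16 + 5/2 = -176 + 5/2 = -347/2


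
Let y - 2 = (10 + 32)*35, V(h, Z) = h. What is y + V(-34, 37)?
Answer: 1438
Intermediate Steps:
y = 1472 (y = 2 + (10 + 32)*35 = 2 + 42*35 = 2 + 1470 = 1472)
y + V(-34, 37) = 1472 - 34 = 1438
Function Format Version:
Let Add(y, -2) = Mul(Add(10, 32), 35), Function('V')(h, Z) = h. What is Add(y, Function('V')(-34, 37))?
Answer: 1438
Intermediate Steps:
y = 1472 (y = Add(2, Mul(Add(10, 32), 35)) = Add(2, Mul(42, 35)) = Add(2, 1470) = 1472)
Add(y, Function('V')(-34, 37)) = Add(1472, -34) = 1438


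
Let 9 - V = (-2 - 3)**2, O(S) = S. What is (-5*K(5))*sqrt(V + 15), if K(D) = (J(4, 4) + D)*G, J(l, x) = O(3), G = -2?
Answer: 80*I ≈ 80.0*I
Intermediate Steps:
V = -16 (V = 9 - (-2 - 3)**2 = 9 - 1*(-5)**2 = 9 - 1*25 = 9 - 25 = -16)
J(l, x) = 3
K(D) = -6 - 2*D (K(D) = (3 + D)*(-2) = -6 - 2*D)
(-5*K(5))*sqrt(V + 15) = (-5*(-6 - 2*5))*sqrt(-16 + 15) = (-5*(-6 - 10))*sqrt(-1) = (-5*(-16))*I = 80*I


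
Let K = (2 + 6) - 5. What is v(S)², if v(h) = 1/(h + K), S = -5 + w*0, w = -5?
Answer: ¼ ≈ 0.25000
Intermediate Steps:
K = 3 (K = 8 - 5 = 3)
S = -5 (S = -5 - 5*0 = -5 + 0 = -5)
v(h) = 1/(3 + h) (v(h) = 1/(h + 3) = 1/(3 + h))
v(S)² = (1/(3 - 5))² = (1/(-2))² = (-½)² = ¼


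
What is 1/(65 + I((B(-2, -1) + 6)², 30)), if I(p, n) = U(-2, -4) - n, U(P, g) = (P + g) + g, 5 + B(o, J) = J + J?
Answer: 1/25 ≈ 0.040000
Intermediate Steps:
B(o, J) = -5 + 2*J (B(o, J) = -5 + (J + J) = -5 + 2*J)
U(P, g) = P + 2*g
I(p, n) = -10 - n (I(p, n) = (-2 + 2*(-4)) - n = (-2 - 8) - n = -10 - n)
1/(65 + I((B(-2, -1) + 6)², 30)) = 1/(65 + (-10 - 1*30)) = 1/(65 + (-10 - 30)) = 1/(65 - 40) = 1/25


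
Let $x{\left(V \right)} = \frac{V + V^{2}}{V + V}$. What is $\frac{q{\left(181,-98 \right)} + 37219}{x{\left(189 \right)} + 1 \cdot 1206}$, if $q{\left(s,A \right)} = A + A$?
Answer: $\frac{37023}{1301} \approx 28.457$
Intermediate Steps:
$q{\left(s,A \right)} = 2 A$
$x{\left(V \right)} = \frac{V + V^{2}}{2 V}$
$\frac{q{\left(181,-98 \right)} + 37219}{x{\left(189 \right)} + 1 \cdot 1206} = \frac{2 \left(-98\right) + 37219}{\left(\frac{1}{2} + \frac{1}{2} \cdot 189\right) + 1 \cdot 1206} = \frac{-196 + 37219}{\left(\frac{1}{2} + \frac{189}{2}\right) + 1206} = \frac{37023}{95 + 1206} = \frac{37023}{1301}$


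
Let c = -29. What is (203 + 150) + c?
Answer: 324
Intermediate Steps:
(203 + 150) + c = (203 + 150) - 29 = 353 - 29 = 324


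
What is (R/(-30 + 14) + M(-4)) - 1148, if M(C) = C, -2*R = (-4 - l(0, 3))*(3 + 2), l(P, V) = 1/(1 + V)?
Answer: -147541/128 ≈ -1152.7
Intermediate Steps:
R = 85/8 (R = -(-4 - 1/(1 + 3))*(3 + 2)/2 = -(-4 - 1/4)*5/2 = -(-4 - 1*¼)*5/2 = -(-4 - ¼)*5/2 = -(-17)*5/8 = -½*(-85/4) = 85/8 ≈ 10.625)
(R/(-30 + 14) + M(-4)) - 1148 = ((85/8)/(-30 + 14) - 4) - 1148 = ((85/8)/(-16) - 4) - 1148 = (-1/16*85/8 - 4) - 1148 = (-85/128 - 4) - 1148 = -597/128 - 1148 = -147541/128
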